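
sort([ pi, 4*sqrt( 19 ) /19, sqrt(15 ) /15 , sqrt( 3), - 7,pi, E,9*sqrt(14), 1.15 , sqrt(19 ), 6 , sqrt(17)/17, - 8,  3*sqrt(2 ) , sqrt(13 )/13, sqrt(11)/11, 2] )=[ -8,-7, sqrt (17) /17, sqrt( 15)/15,sqrt( 13 )/13, sqrt(11)/11, 4*sqrt(19 )/19,  1.15,sqrt( 3),  2,E, pi, pi,3*sqrt( 2) , sqrt( 19 ) , 6,9 * sqrt( 14 )]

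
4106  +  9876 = 13982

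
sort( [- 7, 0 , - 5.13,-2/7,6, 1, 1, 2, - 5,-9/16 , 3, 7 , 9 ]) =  [ - 7 ,  -  5.13, - 5 , - 9/16,- 2/7, 0,1, 1, 2, 3, 6,7 , 9] 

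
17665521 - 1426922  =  16238599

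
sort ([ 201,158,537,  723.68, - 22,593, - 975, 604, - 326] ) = [-975, - 326, - 22, 158,201, 537, 593, 604, 723.68]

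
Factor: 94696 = 2^3 * 7^1*19^1*89^1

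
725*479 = 347275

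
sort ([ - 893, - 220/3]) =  [  -  893, - 220/3]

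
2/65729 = 2/65729=0.00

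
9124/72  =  2281/18  =  126.72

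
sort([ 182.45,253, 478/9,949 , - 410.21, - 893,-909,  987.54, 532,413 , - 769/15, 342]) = [ - 909,  -  893 ,-410.21,-769/15,478/9 , 182.45,253, 342,413,532,949,  987.54 ]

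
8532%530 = 52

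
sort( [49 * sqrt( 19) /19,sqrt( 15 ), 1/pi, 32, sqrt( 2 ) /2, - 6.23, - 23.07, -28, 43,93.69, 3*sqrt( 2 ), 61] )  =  [ - 28, - 23.07, - 6.23,1/pi, sqrt(2) /2, sqrt(15 ) , 3*sqrt( 2), 49 *sqrt(19) /19,  32,43, 61,93.69]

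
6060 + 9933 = 15993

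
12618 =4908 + 7710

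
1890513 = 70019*27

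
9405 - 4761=4644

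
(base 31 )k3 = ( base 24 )11N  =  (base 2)1001101111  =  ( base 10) 623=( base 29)le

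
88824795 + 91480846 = 180305641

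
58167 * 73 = 4246191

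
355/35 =10 + 1/7 = 10.14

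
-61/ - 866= 61/866 = 0.07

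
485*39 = 18915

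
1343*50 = 67150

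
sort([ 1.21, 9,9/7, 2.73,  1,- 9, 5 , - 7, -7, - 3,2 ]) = [ - 9, - 7, - 7, - 3, 1,1.21,9/7,2, 2.73 , 5, 9]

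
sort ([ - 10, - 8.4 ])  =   [-10,-8.4 ]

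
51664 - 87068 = -35404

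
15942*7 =111594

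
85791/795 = 107 + 242/265 = 107.91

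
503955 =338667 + 165288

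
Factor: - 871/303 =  - 3^(- 1 ) * 13^1 * 67^1 * 101^( - 1) 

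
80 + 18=98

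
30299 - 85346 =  - 55047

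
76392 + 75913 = 152305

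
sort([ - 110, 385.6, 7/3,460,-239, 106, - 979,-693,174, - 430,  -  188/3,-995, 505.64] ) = [  -  995, - 979, - 693, - 430, - 239, - 110, - 188/3,7/3, 106,  174, 385.6,460, 505.64]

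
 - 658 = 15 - 673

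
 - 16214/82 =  - 8107/41= -  197.73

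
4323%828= 183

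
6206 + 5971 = 12177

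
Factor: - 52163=-52163^1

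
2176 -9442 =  - 7266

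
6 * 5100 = 30600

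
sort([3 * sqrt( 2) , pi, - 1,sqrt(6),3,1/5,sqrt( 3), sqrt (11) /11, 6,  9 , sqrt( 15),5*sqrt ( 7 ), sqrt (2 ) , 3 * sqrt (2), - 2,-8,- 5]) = [-8, - 5 ,-2, - 1, 1/5,  sqrt(11) /11,  sqrt(2 ),  sqrt( 3 ) , sqrt(6),3,  pi, sqrt(15) , 3 * sqrt( 2),  3*sqrt (2), 6 , 9 , 5*sqrt (7 ) ] 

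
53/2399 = 53/2399 = 0.02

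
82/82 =1= 1.00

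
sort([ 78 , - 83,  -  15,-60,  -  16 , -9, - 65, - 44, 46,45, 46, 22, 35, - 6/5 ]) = [ - 83, - 65, - 60,  -  44,-16,-15, - 9, - 6/5,22,  35,45, 46, 46, 78 ] 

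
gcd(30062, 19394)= 2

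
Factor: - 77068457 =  - 29^1*2657533^1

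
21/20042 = 21/20042 =0.00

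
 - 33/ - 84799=3/7709 = 0.00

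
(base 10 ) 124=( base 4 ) 1330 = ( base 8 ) 174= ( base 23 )59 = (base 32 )3S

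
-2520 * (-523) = 1317960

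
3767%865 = 307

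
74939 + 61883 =136822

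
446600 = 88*5075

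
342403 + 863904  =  1206307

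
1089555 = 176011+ 913544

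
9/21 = 3/7 = 0.43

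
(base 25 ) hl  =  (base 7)1205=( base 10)446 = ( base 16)1be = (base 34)D4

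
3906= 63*62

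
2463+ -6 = 2457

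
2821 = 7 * 403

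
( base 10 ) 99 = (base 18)59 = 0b1100011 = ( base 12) 83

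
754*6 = 4524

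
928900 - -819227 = 1748127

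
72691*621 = 45141111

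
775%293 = 189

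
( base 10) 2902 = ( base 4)231112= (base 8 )5526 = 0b101101010110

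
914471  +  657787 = 1572258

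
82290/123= 669 + 1/41 = 669.02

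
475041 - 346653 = 128388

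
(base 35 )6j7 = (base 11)6033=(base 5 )224042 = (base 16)1F56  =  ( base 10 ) 8022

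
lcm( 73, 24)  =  1752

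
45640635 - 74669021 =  - 29028386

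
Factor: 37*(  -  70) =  - 2^1*5^1 * 7^1 * 37^1 = - 2590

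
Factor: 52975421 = 52975421^1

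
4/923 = 4/923 = 0.00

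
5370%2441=488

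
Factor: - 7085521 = - 7085521^1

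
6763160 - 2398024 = 4365136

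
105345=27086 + 78259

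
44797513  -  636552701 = - 591755188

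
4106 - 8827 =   -  4721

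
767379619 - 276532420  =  490847199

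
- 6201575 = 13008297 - 19209872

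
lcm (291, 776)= 2328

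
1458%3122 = 1458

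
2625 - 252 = 2373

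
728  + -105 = 623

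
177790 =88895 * 2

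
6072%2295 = 1482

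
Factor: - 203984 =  - 2^4*11^1*19^1*61^1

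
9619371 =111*86661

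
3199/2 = 1599 + 1/2 =1599.50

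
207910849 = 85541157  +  122369692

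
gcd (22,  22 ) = 22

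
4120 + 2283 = 6403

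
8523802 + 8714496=17238298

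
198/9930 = 33/1655 = 0.02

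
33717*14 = 472038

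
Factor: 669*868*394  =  2^3*3^1*7^1*31^1*197^1*223^1 = 228792648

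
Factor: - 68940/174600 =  - 2^(  -  1 )*5^( - 1 ) * 97^( -1)*383^1 = - 383/970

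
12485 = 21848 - 9363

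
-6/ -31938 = 1/5323= 0.00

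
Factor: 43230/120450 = 131/365 = 5^( - 1) *73^( - 1)*131^1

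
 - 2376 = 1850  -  4226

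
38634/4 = 9658+1/2=9658.50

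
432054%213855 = 4344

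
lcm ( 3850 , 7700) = 7700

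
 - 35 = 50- 85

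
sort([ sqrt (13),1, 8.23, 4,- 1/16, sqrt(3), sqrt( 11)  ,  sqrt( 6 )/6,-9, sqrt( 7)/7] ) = [ - 9, - 1/16,  sqrt ( 7)/7, sqrt(6)/6, 1,sqrt ( 3), sqrt (11), sqrt(13 ),4, 8.23] 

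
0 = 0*913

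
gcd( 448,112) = 112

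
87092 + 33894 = 120986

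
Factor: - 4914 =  - 2^1*3^3*7^1 *13^1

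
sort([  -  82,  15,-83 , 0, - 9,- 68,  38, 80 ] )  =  [-83, - 82,- 68, - 9,0, 15,38, 80 ]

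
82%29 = 24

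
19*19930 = 378670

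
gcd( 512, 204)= 4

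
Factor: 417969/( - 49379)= - 3^2*11^( -1)*67^( - 2) *46441^1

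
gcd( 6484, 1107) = 1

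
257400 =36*7150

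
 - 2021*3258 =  - 6584418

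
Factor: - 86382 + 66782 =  - 2^4 * 5^2*7^2 = - 19600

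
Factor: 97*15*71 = 103305 = 3^1*5^1*71^1*97^1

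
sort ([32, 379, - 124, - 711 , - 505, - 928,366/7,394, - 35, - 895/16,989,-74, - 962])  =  [ - 962, - 928,-711, - 505,-124,- 74, - 895/16, - 35,32, 366/7, 379,394,989 ] 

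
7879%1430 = 729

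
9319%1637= 1134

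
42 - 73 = - 31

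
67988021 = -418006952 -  - 485994973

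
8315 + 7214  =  15529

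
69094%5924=3930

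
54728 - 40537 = 14191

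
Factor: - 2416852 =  - 2^2*97^1*6229^1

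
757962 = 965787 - 207825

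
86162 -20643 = 65519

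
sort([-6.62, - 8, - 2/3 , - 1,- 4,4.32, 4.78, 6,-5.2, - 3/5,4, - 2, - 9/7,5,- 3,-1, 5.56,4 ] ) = [ - 8, - 6.62 ,- 5.2, - 4, - 3, - 2,-9/7, - 1,-1, - 2/3, - 3/5,4, 4, 4.32,4.78 , 5,5.56,6 ] 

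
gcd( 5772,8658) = 2886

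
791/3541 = 791/3541 = 0.22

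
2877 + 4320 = 7197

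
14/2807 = 2/401= 0.00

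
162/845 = 162/845=0.19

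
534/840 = 89/140 = 0.64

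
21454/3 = 21454/3 = 7151.33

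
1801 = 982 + 819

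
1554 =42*37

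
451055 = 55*8201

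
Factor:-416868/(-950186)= 208434/475093 = 2^1*3^1*34739^1 * 475093^( - 1 ) 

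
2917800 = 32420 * 90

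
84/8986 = 42/4493 = 0.01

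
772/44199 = 772/44199 = 0.02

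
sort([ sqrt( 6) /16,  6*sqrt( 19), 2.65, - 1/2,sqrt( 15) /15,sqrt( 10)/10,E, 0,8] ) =[ - 1/2, 0 , sqrt( 6 )/16,sqrt (15)/15,sqrt( 10)/10 , 2.65,  E , 8, 6*sqrt(19 )] 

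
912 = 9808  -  8896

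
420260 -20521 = 399739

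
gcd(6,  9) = 3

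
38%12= 2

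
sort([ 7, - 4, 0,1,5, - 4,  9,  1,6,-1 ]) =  [-4,  -  4,- 1  ,  0,  1, 1,  5, 6,  7, 9]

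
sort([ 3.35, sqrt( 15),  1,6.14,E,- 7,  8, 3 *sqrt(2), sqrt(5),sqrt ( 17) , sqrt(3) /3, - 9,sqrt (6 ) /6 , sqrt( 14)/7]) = [ - 9,-7 , sqrt( 6 )/6,sqrt(14)/7,sqrt( 3) /3, 1,sqrt( 5) , E,3.35,sqrt (15),  sqrt( 17) , 3*sqrt( 2) , 6.14, 8] 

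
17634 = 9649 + 7985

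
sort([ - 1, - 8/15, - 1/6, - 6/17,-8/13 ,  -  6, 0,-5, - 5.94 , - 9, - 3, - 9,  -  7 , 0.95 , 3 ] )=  [ - 9,-9,-7, - 6 , - 5.94, - 5 , - 3,  -  1, - 8/13,-8/15,  -  6/17, - 1/6, 0,0.95 , 3 ] 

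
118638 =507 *234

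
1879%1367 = 512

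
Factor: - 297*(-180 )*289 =15449940 = 2^2*3^5*5^1*11^1 *17^2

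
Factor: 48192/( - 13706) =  -2^5 *3^1 *7^(  -  1 )*11^( - 1 )*89^( - 1)*251^1 = -  24096/6853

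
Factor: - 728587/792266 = - 881/958 = - 2^( - 1)*479^(  -  1)*881^1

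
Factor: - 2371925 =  - 5^2*17^1*5581^1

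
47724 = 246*194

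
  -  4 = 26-30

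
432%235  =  197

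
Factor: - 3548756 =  - 2^2*31^1*28619^1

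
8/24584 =1/3073= 0.00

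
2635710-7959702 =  - 5323992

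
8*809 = 6472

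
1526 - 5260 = - 3734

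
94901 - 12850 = 82051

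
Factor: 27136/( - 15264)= - 2^4*3^( - 2) = - 16/9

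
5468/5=1093 + 3/5 = 1093.60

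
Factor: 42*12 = 504 = 2^3*3^2 *7^1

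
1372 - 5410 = - 4038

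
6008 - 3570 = 2438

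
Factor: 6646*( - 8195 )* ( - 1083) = 2^1*3^1*5^1*11^1*19^2*149^1*3323^1 = 58984479510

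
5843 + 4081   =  9924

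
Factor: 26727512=2^3*7^1*477277^1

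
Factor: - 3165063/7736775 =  - 5^( -2) * 11^1*43^( - 1 ) * 2399^( - 1)*95911^1=-  1055021/2578925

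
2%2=0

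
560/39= 560/39= 14.36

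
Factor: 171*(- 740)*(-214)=27079560= 2^3* 3^2*5^1*19^1*37^1*107^1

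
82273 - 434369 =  - 352096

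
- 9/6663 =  - 3/2221 = - 0.00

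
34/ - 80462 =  - 1+40214/40231 = - 0.00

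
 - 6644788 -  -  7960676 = 1315888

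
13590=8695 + 4895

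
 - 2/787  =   - 1 + 785/787 = -0.00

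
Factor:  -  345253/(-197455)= 883/505 = 5^(-1)*101^( -1)*883^1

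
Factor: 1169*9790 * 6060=2^3*3^1*5^2 * 7^1 * 11^1 * 89^1*101^1* 167^1=69353730600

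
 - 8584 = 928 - 9512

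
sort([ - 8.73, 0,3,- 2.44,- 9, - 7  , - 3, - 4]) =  [ - 9,  -  8.73,  -  7, - 4, - 3, - 2.44, 0, 3] 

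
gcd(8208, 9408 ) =48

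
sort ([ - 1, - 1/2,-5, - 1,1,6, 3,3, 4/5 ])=[ - 5,-1,-1, - 1/2, 4/5, 1,3, 3, 6] 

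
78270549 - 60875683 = 17394866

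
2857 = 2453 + 404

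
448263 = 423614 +24649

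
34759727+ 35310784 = 70070511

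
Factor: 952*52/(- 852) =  - 2^3*3^( - 1) * 7^1*13^1*17^1*71^( - 1) = - 12376/213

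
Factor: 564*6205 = 3499620 = 2^2*3^1*5^1*17^1*47^1*73^1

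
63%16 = 15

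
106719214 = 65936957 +40782257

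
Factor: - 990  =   - 2^1*3^2*5^1*11^1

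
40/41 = 40/41 = 0.98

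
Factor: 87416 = 2^3*7^2*223^1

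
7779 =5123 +2656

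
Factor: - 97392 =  - 2^4*3^1*2029^1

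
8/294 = 4/147= 0.03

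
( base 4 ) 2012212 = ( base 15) 2844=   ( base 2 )10000110100110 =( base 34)7fc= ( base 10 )8614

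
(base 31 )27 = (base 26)2H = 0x45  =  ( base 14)4d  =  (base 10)69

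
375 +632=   1007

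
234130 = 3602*65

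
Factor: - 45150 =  - 2^1*3^1*5^2* 7^1 * 43^1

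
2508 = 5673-3165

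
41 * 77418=3174138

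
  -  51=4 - 55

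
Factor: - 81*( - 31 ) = 3^4 *31^1 = 2511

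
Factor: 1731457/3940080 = 2^( - 4) * 3^ ( - 1 )*5^ ( - 1 )*7^1*13^1  *  53^1 *359^1*16417^( - 1)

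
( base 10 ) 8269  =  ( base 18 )1797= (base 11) 6238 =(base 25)D5J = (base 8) 20115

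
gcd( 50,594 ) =2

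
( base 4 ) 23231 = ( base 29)PO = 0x2ED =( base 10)749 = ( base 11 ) 621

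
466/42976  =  233/21488 =0.01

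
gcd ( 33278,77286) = 2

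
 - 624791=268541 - 893332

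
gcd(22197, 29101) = 1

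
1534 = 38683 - 37149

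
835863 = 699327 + 136536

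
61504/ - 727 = -61504/727= -  84.60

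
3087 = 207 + 2880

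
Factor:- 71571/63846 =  - 2^( - 1)  *3^( - 1 )*3547^( - 1 )*23857^1 = - 23857/21282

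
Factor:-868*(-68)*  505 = 29807120 = 2^4*5^1 * 7^1*17^1*31^1*101^1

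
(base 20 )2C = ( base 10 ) 52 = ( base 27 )1P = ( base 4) 310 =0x34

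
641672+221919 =863591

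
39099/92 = 39099/92 = 424.99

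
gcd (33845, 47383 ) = 6769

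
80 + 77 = 157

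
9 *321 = 2889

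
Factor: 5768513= 5768513^1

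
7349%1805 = 129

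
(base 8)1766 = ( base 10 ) 1014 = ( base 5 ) 13024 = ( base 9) 1346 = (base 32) vm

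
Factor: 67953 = 3^1 * 22651^1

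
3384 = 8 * 423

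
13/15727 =13/15727 =0.00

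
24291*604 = 14671764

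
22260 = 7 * 3180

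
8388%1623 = 273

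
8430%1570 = 580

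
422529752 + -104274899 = 318254853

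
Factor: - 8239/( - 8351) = 11^1*107^1 * 1193^(- 1) = 1177/1193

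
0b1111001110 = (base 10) 974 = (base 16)3ce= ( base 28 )16M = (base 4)33032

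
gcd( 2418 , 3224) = 806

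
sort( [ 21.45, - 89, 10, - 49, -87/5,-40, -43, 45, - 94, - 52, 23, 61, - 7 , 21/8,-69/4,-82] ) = [ - 94, - 89, - 82, - 52,  -  49, - 43, - 40, - 87/5, - 69/4, - 7 , 21/8, 10,21.45, 23, 45,61 ] 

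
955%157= 13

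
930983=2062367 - 1131384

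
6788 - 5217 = 1571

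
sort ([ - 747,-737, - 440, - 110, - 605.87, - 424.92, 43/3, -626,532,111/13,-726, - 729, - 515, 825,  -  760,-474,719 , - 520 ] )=[ - 760,-747, -737,-729, - 726,-626, - 605.87, - 520, - 515,-474,- 440, - 424.92, - 110 , 111/13 , 43/3, 532, 719, 825] 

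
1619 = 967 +652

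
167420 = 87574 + 79846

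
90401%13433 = 9803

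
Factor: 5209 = 5209^1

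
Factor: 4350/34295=870/6859 = 2^1*  3^1*5^1* 19^( - 3 )*29^1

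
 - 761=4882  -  5643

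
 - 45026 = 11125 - 56151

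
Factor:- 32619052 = - 2^2*37^1*220399^1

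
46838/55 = 851+3/5 =851.60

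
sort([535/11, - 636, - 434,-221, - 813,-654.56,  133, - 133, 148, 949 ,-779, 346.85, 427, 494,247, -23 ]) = [-813, - 779, - 654.56, - 636, - 434, - 221, - 133, -23,535/11, 133,  148 , 247,346.85, 427, 494,949]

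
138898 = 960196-821298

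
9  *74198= 667782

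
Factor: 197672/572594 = 2^2  *  11^(- 1 )*17^(-1)*1531^( - 1)*24709^1  =  98836/286297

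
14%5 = 4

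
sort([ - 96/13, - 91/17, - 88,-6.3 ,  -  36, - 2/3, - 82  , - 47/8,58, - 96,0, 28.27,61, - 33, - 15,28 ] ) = [ - 96, - 88, - 82, - 36, -33, - 15, -96/13,  -  6.3, - 47/8,-91/17, - 2/3 , 0,28,28.27,  58,61]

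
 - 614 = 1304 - 1918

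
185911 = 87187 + 98724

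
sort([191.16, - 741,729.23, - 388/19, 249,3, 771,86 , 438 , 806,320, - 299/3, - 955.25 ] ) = [ - 955.25, - 741, - 299/3,  -  388/19,3, 86,191.16, 249,  320,  438, 729.23,771,806 ] 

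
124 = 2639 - 2515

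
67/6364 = 67/6364  =  0.01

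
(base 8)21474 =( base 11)6860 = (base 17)1e3a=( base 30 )A0K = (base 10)9020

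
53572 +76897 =130469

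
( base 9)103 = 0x54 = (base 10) 84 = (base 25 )39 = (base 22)3i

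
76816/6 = 12802 + 2/3=12802.67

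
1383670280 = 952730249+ 430940031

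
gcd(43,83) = 1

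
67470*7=472290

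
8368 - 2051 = 6317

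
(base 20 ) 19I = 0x256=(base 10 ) 598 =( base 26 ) n0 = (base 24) 10M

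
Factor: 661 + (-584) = 77= 7^1*11^1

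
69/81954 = 23/27318 = 0.00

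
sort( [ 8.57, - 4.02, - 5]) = [  -  5, - 4.02,8.57]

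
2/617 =2/617=0.00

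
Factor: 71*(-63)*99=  - 442827 = -3^4*7^1*11^1*71^1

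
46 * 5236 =240856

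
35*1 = 35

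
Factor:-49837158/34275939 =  - 16612386/11425313 = -2^1*3^1*7^1*395533^1*11425313^(-1 ) 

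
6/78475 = 6/78475  =  0.00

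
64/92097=64/92097 = 0.00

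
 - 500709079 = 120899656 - 621608735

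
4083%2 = 1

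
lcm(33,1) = 33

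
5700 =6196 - 496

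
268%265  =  3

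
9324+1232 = 10556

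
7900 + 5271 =13171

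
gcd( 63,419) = 1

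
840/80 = 21/2   =  10.50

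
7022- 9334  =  -2312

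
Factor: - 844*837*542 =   -  2^3*3^3 * 31^1*211^1*271^1=- 382883976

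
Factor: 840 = 2^3*3^1 * 5^1*7^1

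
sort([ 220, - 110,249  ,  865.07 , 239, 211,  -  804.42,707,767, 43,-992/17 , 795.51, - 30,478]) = [ - 804.42,- 110,  -  992/17, - 30,  43,211,220, 239,249, 478 , 707 , 767,795.51,865.07]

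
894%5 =4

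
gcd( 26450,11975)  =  25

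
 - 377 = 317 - 694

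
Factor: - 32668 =-2^2*8167^1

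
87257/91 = 87257/91=958.87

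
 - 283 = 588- 871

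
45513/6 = 7585+1/2  =  7585.50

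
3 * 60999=182997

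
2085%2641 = 2085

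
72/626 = 36/313 = 0.12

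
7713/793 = 9 + 576/793=9.73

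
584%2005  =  584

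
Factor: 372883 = 7^1*53269^1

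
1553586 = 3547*438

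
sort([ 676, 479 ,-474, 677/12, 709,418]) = [-474,677/12, 418,479,676, 709]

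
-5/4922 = - 5/4922  =  - 0.00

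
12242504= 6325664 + 5916840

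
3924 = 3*1308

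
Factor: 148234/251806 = 541/919  =  541^1*919^ ( - 1)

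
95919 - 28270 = 67649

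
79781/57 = 1399+2/3 = 1399.67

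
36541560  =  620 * 58938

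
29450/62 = 475 = 475.00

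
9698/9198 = 4849/4599 = 1.05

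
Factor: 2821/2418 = 7/6=2^( - 1) * 3^( - 1) *7^1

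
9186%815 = 221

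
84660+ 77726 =162386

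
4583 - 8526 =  -3943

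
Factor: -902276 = -2^2*225569^1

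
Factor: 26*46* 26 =2^3*13^2*23^1=31096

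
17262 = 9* 1918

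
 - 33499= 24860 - 58359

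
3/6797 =3/6797=0.00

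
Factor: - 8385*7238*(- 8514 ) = 2^2 *3^3*5^1*7^1 * 11^2*13^1 * 43^2*47^1 = 516720023820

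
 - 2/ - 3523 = 2/3523 = 0.00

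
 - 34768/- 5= 34768/5 = 6953.60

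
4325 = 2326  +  1999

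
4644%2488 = 2156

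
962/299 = 3  +  5/23 = 3.22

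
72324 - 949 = 71375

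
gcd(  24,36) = 12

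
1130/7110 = 113/711 = 0.16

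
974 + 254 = 1228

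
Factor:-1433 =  - 1433^1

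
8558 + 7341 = 15899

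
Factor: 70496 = 2^5*2203^1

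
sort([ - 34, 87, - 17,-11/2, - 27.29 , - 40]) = [  -  40, - 34, - 27.29,  -  17, - 11/2, 87 ] 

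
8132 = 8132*1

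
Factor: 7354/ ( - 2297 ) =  -2^1*2297^( - 1)*3677^1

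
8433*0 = 0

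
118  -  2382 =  - 2264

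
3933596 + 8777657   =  12711253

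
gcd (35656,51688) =8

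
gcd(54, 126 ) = 18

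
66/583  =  6/53 = 0.11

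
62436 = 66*946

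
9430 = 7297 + 2133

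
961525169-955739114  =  5786055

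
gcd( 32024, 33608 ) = 8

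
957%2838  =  957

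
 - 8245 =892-9137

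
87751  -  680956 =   -  593205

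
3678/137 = 3678/137 = 26.85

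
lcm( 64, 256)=256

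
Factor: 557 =557^1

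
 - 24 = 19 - 43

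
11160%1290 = 840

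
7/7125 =7/7125  =  0.00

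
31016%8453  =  5657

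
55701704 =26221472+29480232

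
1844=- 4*(- 461 )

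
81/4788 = 9/532 = 0.02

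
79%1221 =79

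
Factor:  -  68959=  - 11^1*6269^1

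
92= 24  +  68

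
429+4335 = 4764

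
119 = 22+97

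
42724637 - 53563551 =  - 10838914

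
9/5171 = 9/5171 = 0.00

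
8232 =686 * 12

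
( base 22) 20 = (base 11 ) 40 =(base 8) 54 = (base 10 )44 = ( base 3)1122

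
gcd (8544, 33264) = 48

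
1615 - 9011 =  - 7396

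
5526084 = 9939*556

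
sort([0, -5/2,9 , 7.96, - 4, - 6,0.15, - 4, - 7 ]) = [ - 7, - 6, - 4,-4,-5/2,0, 0.15, 7.96, 9]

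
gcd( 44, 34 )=2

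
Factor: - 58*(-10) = 2^2*5^1*29^1=580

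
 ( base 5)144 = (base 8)61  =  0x31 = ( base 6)121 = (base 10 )49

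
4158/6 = 693 = 693.00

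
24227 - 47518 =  -23291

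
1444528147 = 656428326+788099821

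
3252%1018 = 198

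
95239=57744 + 37495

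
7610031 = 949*8019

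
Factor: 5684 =2^2*7^2*29^1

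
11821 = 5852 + 5969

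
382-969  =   - 587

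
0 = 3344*0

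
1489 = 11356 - 9867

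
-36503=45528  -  82031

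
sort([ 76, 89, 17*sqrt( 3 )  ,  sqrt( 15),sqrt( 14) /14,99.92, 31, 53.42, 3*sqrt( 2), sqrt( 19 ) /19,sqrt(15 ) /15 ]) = [ sqrt(19) /19, sqrt(15 ) /15, sqrt(14)/14 , sqrt(15),3*sqrt( 2 ),17*sqrt(3 ), 31, 53.42,76, 89,  99.92 ] 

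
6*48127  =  288762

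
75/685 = 15/137 = 0.11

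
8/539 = 8/539 = 0.01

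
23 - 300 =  - 277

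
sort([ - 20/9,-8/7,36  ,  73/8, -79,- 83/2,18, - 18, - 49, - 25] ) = [ - 79, - 49, - 83/2, - 25, - 18, - 20/9, - 8/7,73/8,18,36] 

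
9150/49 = 186 + 36/49 = 186.73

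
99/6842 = 9/622   =  0.01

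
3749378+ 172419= 3921797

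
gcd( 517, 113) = 1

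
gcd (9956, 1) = 1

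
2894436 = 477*6068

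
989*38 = 37582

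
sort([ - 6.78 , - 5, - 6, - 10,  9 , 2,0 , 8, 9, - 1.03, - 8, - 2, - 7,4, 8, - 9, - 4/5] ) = [ - 10, - 9, - 8, - 7, - 6.78, - 6, - 5, - 2 , - 1.03, - 4/5,0,2, 4,8, 8,9, 9]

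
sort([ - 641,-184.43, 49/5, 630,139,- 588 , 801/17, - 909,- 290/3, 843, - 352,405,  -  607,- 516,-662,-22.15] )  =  [-909,- 662, -641 ,-607,-588,-516,-352, - 184.43, - 290/3, - 22.15,49/5,801/17,139,405, 630, 843]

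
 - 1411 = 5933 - 7344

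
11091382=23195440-12104058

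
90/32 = 2+13/16 = 2.81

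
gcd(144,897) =3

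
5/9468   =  5/9468= 0.00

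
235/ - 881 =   -  235/881=-0.27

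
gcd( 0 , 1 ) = 1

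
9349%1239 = 676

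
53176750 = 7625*6974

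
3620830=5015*722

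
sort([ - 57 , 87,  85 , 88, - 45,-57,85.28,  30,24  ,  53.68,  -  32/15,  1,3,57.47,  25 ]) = [ - 57, - 57, - 45, - 32/15,1, 3,24,25,30,53.68,  57.47, 85, 85.28 , 87,88 ] 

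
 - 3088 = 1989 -5077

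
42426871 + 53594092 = 96020963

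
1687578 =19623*86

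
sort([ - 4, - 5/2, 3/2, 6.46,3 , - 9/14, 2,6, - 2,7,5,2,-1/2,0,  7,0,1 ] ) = [ - 4, - 5/2,-2, - 9/14, - 1/2 , 0,  0,1, 3/2,2, 2, 3, 5,6,6.46,7,7]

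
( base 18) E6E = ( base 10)4658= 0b1001000110010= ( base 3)20101112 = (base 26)6n4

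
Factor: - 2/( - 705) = 2^1*3^(- 1)*5^(-1 )*47^( - 1) 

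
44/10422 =22/5211 = 0.00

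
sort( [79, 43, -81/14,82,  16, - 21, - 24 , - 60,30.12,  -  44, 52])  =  [ - 60, - 44, - 24,-21,-81/14,16 , 30.12,43,52,79, 82]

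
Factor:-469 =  - 7^1*67^1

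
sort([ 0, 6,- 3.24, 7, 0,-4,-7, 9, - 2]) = [ - 7, - 4 ,-3.24,-2,0,0,6,7,9] 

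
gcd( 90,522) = 18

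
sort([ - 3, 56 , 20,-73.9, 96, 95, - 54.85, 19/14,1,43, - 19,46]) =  [ - 73.9,  -  54.85,  -  19 ,-3, 1, 19/14,  20,  43, 46, 56, 95,  96 ]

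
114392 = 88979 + 25413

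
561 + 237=798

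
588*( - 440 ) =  - 258720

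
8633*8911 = 76928663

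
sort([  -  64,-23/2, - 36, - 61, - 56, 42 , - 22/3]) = [-64, - 61,-56, - 36, - 23/2, - 22/3,42 ]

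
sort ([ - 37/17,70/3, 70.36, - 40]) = [- 40, - 37/17, 70/3,70.36]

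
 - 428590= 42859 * ( - 10 )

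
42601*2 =85202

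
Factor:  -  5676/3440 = -2^( - 2)*3^1*5^( - 1)*11^1=- 33/20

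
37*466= 17242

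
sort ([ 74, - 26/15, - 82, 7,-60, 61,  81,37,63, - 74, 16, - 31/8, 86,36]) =[ - 82, - 74, - 60, - 31/8,-26/15, 7, 16, 36, 37, 61, 63, 74,81,86]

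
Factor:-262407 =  - 3^1 * 23^1*3803^1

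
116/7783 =116/7783 = 0.01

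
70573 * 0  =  0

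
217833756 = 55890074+161943682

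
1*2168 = 2168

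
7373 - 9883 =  - 2510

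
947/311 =3 + 14/311= 3.05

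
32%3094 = 32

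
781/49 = 15 + 46/49  =  15.94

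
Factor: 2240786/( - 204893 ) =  - 2^1*13^( - 1 )*101^1*11093^1*15761^( - 1 ) 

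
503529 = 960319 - 456790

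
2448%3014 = 2448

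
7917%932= 461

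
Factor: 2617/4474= 2^( - 1 )*2237^( - 1) * 2617^1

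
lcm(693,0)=0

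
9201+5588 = 14789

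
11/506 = 1/46 = 0.02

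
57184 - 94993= - 37809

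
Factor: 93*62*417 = 2404422 = 2^1 * 3^2*31^2*139^1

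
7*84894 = 594258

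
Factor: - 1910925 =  - 3^3*5^2*19^1*149^1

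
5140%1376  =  1012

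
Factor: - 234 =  - 2^1*3^2*13^1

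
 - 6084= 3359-9443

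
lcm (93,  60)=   1860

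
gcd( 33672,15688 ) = 8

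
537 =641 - 104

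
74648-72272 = 2376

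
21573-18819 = 2754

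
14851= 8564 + 6287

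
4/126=2/63=0.03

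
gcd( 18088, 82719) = 7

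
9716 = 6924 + 2792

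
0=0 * 933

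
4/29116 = 1/7279= 0.00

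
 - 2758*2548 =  - 7027384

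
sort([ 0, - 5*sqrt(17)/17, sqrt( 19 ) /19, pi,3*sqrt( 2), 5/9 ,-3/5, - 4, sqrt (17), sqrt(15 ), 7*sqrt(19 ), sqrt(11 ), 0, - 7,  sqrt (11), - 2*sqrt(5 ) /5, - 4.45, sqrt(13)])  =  [ - 7, - 4.45, - 4, - 5*sqrt(17)/17, - 2*sqrt(5)/5, - 3/5,0, 0, sqrt(19 ) /19, 5/9, pi,sqrt(11 ) , sqrt( 11) , sqrt( 13)  ,  sqrt( 15), sqrt( 17), 3 * sqrt( 2), 7*sqrt( 19)]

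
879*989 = 869331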